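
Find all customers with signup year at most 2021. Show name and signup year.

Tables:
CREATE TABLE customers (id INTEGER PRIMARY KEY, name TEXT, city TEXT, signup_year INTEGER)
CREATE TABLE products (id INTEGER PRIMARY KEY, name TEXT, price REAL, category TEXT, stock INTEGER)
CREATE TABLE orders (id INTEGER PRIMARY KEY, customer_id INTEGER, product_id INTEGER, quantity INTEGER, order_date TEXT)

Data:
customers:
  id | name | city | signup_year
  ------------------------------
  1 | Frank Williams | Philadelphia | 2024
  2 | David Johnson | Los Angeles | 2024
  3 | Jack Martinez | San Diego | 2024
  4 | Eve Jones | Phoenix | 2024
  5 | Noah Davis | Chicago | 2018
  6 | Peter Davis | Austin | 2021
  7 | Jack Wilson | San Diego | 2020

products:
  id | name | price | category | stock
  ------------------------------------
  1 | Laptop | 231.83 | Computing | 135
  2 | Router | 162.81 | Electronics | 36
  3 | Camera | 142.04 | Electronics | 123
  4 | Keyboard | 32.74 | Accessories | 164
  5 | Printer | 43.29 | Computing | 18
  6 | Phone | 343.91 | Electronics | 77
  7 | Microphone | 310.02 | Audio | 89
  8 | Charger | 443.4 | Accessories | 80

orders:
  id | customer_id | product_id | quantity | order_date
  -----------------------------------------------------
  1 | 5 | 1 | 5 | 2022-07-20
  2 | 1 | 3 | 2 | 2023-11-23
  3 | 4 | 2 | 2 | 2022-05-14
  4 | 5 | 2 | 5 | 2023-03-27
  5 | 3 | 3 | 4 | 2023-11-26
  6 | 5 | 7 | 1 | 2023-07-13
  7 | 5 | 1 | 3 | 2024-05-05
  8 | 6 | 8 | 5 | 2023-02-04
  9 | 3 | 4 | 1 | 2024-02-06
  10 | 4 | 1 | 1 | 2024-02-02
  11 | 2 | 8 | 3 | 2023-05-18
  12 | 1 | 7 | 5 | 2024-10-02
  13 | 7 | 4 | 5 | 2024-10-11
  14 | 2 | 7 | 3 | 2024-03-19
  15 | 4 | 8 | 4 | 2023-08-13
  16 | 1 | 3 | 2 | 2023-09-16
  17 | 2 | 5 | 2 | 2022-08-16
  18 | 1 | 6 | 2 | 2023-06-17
SELECT name, signup_year FROM customers WHERE signup_year <= 2021

Execution result:
name | signup_year
Noah Davis | 2018
Peter Davis | 2021
Jack Wilson | 2020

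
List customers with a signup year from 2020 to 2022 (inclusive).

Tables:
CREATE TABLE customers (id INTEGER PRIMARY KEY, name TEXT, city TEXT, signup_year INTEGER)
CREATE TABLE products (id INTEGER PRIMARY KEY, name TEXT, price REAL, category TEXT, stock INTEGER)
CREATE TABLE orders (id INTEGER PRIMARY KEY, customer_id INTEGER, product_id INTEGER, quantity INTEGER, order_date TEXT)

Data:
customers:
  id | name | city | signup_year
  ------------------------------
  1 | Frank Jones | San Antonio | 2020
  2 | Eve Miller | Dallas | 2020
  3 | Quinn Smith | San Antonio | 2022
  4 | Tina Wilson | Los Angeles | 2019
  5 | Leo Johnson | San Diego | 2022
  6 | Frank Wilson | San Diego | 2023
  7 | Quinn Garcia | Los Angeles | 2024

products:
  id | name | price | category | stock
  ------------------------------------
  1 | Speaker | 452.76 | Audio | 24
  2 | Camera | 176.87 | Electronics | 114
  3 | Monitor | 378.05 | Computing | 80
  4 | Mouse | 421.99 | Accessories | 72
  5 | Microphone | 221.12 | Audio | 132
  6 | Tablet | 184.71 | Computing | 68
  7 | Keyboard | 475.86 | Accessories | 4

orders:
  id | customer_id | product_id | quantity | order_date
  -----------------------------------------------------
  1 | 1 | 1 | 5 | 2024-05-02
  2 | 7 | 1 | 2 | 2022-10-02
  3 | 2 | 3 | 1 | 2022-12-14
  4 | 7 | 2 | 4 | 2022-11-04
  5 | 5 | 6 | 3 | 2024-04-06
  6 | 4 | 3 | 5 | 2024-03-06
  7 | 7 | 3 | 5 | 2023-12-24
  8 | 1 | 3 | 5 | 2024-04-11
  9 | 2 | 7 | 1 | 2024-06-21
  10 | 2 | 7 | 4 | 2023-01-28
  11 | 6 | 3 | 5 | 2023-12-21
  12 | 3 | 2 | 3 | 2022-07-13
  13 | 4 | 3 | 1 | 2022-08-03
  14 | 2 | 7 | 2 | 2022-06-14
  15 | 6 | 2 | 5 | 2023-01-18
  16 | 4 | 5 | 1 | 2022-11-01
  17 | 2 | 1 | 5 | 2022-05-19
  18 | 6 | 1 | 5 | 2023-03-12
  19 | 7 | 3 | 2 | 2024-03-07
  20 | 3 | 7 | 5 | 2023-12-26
SELECT name, signup_year FROM customers WHERE signup_year BETWEEN 2020 AND 2022

Execution result:
name | signup_year
Frank Jones | 2020
Eve Miller | 2020
Quinn Smith | 2022
Leo Johnson | 2022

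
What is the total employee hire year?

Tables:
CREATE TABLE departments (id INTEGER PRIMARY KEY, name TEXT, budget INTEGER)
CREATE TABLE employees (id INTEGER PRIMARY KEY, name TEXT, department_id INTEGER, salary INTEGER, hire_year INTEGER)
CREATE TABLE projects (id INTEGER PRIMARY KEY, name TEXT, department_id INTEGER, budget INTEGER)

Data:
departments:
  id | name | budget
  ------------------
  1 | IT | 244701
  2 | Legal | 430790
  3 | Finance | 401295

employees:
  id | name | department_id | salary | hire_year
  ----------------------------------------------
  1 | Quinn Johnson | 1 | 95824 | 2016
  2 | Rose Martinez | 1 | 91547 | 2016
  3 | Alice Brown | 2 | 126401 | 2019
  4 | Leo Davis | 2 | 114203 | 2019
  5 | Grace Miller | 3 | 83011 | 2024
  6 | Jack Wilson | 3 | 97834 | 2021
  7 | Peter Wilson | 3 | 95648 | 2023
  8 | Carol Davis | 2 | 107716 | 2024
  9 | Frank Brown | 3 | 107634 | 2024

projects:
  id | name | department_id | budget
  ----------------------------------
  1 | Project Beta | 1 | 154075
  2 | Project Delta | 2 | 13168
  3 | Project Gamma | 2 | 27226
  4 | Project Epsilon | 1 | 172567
SELECT SUM(hire_year) FROM employees

Execution result:
18186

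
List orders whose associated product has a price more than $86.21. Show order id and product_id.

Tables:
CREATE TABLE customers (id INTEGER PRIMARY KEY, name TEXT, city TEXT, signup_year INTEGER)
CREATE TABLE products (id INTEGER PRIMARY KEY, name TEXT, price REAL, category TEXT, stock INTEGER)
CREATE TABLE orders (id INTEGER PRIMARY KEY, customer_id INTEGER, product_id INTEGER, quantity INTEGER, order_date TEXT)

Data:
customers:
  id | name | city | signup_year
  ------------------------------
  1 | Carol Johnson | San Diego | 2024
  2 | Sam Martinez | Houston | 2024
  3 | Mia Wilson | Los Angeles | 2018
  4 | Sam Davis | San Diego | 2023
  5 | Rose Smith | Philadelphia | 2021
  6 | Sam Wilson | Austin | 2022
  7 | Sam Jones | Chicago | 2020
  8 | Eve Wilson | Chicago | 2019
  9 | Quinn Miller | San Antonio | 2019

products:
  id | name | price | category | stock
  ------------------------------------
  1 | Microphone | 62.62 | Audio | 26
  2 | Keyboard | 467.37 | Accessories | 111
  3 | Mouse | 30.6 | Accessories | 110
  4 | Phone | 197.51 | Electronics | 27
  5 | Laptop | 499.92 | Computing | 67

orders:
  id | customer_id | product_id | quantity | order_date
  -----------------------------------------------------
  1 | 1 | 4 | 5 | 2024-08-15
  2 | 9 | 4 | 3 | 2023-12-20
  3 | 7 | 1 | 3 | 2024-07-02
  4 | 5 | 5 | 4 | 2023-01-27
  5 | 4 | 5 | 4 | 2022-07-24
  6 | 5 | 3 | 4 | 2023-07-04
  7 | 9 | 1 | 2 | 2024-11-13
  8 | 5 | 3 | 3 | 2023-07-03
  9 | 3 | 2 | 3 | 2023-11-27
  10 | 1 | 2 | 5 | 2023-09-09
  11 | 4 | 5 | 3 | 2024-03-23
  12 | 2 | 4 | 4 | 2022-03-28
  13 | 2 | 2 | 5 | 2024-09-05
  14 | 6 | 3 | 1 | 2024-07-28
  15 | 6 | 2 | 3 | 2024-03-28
SELECT id, product_id FROM orders WHERE product_id IN (SELECT id FROM products WHERE price > 86.21)

Execution result:
id | product_id
1 | 4
2 | 4
4 | 5
5 | 5
9 | 2
10 | 2
11 | 5
12 | 4
13 | 2
15 | 2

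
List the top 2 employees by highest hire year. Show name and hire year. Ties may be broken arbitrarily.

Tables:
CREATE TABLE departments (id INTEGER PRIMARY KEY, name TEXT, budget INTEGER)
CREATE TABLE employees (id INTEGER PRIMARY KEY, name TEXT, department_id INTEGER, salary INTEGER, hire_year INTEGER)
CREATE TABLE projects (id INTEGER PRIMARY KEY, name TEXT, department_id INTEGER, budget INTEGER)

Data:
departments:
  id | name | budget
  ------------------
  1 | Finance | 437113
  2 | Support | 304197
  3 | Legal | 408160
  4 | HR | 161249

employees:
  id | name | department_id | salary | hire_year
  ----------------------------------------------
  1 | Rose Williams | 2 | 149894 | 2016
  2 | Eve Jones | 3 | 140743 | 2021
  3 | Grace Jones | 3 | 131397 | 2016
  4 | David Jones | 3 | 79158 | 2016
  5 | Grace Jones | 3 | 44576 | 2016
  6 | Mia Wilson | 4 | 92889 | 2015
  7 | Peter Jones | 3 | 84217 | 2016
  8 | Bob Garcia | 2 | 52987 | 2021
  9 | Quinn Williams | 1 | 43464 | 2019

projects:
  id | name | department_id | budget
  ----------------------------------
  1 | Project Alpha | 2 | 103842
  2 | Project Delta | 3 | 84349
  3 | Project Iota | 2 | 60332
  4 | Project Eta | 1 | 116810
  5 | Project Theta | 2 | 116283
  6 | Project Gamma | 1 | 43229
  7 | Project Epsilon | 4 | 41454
SELECT name, hire_year FROM employees ORDER BY hire_year DESC LIMIT 2

Execution result:
name | hire_year
Eve Jones | 2021
Bob Garcia | 2021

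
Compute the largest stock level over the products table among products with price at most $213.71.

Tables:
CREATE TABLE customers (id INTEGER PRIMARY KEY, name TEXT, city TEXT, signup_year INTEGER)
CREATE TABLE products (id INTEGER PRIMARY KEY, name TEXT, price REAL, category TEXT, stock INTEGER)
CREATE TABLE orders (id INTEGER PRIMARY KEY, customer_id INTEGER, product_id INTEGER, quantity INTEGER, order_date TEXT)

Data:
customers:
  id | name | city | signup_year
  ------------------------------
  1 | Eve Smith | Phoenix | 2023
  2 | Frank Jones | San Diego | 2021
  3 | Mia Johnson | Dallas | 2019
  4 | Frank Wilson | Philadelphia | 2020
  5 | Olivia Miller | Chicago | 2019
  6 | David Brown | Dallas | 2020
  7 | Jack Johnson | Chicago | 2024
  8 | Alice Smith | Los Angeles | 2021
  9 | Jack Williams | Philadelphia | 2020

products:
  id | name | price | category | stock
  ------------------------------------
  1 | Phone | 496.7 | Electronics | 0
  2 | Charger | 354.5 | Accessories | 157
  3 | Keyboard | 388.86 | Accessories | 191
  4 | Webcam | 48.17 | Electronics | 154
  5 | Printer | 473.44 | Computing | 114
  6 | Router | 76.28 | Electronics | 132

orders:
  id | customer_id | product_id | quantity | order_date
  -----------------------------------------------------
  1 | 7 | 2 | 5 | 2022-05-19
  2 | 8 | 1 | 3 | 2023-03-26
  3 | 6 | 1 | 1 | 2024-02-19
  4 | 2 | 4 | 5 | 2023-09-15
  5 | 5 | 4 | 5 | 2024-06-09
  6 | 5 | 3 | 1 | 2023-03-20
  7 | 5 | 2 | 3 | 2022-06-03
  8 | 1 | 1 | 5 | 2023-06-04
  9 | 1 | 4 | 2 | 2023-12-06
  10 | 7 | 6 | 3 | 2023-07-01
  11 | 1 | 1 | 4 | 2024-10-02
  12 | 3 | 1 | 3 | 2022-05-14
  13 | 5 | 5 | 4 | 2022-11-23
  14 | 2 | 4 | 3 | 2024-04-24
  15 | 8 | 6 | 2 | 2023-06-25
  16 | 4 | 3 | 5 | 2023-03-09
SELECT MAX(stock) FROM products WHERE price <= 213.71

Execution result:
154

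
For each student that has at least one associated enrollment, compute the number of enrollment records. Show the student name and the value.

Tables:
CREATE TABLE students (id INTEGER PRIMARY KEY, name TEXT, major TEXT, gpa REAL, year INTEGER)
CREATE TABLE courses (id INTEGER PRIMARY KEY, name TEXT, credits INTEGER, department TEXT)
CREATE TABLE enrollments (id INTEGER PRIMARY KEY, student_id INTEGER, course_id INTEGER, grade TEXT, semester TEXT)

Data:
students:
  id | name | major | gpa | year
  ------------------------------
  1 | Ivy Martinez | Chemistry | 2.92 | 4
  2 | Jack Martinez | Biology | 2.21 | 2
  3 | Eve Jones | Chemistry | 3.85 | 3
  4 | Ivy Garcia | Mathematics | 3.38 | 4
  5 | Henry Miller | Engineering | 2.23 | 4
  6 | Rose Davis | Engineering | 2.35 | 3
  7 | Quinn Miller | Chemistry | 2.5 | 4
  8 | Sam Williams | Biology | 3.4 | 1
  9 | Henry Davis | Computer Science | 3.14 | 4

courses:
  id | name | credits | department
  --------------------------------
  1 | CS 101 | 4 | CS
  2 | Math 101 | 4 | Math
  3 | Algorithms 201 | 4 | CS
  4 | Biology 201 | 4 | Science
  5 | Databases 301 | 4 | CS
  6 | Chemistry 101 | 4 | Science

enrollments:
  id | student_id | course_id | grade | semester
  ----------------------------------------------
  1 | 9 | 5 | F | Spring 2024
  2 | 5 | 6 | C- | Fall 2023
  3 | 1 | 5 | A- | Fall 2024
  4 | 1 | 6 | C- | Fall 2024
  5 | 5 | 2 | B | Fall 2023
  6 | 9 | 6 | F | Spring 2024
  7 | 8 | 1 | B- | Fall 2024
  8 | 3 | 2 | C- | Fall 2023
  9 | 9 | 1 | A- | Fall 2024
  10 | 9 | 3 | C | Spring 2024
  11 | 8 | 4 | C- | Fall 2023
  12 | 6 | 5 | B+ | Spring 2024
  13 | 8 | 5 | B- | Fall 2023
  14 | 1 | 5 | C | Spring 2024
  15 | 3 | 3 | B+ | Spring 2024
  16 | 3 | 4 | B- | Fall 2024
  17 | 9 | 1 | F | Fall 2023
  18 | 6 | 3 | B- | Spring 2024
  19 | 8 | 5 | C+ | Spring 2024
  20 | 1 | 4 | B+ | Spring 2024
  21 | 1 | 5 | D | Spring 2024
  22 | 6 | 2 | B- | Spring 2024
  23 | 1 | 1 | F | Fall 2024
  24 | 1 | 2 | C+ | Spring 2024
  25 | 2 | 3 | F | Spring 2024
SELECT p.name, COUNT(*) AS n FROM enrollments c JOIN students p ON c.student_id = p.id GROUP BY p.id, p.name

Execution result:
name | n
Ivy Martinez | 7
Jack Martinez | 1
Eve Jones | 3
Henry Miller | 2
Rose Davis | 3
Sam Williams | 4
Henry Davis | 5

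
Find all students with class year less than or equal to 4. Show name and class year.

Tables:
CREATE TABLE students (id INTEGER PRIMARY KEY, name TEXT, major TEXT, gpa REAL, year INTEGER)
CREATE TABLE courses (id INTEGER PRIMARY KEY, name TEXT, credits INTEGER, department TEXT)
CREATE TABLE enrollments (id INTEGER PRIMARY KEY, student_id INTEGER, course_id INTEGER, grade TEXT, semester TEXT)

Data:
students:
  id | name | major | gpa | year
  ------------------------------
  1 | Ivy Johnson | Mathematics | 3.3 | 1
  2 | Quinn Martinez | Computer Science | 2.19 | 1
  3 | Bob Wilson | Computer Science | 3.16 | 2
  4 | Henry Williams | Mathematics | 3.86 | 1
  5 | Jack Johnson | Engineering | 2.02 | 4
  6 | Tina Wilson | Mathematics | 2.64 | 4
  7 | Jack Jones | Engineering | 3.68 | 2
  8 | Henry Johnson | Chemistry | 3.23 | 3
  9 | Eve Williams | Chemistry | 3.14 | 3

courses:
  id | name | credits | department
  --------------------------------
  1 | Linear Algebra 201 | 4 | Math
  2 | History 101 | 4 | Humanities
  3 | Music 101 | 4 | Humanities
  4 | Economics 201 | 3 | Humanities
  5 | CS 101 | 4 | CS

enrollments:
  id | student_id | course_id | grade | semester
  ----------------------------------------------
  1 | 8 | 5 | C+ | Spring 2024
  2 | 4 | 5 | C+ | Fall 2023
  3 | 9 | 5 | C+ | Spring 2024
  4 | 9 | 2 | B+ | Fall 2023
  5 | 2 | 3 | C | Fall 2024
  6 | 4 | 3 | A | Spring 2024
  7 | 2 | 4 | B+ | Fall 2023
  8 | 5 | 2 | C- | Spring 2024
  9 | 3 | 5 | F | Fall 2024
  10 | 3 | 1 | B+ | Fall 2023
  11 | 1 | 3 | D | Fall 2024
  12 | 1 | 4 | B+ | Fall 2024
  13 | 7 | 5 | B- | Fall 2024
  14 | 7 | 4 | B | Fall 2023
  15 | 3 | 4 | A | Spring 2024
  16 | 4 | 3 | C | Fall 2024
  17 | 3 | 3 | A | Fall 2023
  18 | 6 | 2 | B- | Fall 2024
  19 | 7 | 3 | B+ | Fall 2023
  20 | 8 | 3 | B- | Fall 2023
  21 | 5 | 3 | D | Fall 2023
SELECT name, year FROM students WHERE year <= 4

Execution result:
name | year
Ivy Johnson | 1
Quinn Martinez | 1
Bob Wilson | 2
Henry Williams | 1
Jack Johnson | 4
Tina Wilson | 4
Jack Jones | 2
Henry Johnson | 3
Eve Williams | 3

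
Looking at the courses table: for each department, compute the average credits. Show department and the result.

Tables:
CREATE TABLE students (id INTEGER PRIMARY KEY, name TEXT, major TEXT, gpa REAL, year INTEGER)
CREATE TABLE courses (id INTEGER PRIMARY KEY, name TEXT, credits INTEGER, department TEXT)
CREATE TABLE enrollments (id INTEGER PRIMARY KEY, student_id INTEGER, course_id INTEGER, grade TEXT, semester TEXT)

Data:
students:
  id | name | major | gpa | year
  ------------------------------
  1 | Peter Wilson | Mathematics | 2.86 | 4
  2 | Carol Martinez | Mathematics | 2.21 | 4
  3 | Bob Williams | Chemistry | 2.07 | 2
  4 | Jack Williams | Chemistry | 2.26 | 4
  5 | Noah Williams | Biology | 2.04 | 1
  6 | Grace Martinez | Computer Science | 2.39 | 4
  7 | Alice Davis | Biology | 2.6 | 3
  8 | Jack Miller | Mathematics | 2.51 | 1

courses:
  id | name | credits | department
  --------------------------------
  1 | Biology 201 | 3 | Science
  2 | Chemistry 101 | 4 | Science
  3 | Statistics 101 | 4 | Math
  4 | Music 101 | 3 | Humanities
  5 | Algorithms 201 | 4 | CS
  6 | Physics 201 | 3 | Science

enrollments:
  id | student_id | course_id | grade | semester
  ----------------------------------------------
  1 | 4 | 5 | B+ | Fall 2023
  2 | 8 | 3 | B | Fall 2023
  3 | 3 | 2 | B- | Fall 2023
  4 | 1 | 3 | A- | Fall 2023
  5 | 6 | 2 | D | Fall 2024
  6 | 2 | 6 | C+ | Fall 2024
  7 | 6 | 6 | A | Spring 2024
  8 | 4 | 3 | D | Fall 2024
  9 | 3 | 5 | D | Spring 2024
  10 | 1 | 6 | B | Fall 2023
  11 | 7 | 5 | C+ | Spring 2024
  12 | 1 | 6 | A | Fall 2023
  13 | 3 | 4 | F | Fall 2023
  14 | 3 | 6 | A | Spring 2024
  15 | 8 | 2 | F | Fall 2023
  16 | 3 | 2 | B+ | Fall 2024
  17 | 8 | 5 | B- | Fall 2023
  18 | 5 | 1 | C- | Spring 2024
SELECT department, AVG(credits) AS avg_credits FROM courses GROUP BY department

Execution result:
department | avg_credits
CS | 4.00
Humanities | 3.00
Math | 4.00
Science | 3.33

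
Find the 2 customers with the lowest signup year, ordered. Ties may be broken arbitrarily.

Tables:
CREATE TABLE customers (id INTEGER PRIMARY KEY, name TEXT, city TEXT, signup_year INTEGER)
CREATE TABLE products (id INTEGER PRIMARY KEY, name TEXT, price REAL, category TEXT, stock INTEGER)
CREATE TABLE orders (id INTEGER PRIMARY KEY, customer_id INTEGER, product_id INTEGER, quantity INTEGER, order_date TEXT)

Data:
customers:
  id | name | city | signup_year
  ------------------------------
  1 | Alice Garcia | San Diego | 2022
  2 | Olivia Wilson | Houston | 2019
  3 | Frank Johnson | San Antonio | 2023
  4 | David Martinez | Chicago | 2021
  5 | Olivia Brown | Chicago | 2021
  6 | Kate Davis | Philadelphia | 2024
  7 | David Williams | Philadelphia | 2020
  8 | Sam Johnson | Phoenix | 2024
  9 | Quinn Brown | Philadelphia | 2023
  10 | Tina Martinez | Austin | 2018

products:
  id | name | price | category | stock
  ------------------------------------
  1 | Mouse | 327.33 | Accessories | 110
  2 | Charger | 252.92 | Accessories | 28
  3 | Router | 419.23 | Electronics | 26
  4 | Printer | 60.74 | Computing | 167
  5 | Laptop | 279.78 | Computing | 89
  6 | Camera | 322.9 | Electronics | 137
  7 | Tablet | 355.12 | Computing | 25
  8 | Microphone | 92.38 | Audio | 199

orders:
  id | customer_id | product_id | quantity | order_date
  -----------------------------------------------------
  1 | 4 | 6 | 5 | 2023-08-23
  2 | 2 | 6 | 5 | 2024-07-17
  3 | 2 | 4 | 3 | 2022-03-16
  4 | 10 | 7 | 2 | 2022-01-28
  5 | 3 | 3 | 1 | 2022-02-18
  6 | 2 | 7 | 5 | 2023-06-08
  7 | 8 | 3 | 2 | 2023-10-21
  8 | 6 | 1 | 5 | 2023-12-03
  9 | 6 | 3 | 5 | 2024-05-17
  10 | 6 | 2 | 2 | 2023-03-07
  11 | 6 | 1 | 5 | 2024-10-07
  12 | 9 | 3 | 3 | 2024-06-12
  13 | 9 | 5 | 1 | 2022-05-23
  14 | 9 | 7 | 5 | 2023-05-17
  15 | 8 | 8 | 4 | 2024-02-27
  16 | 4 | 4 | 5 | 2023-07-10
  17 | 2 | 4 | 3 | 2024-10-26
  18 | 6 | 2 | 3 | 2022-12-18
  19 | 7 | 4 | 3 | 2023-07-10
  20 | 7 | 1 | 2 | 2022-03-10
SELECT name, signup_year FROM customers ORDER BY signup_year ASC LIMIT 2

Execution result:
name | signup_year
Tina Martinez | 2018
Olivia Wilson | 2019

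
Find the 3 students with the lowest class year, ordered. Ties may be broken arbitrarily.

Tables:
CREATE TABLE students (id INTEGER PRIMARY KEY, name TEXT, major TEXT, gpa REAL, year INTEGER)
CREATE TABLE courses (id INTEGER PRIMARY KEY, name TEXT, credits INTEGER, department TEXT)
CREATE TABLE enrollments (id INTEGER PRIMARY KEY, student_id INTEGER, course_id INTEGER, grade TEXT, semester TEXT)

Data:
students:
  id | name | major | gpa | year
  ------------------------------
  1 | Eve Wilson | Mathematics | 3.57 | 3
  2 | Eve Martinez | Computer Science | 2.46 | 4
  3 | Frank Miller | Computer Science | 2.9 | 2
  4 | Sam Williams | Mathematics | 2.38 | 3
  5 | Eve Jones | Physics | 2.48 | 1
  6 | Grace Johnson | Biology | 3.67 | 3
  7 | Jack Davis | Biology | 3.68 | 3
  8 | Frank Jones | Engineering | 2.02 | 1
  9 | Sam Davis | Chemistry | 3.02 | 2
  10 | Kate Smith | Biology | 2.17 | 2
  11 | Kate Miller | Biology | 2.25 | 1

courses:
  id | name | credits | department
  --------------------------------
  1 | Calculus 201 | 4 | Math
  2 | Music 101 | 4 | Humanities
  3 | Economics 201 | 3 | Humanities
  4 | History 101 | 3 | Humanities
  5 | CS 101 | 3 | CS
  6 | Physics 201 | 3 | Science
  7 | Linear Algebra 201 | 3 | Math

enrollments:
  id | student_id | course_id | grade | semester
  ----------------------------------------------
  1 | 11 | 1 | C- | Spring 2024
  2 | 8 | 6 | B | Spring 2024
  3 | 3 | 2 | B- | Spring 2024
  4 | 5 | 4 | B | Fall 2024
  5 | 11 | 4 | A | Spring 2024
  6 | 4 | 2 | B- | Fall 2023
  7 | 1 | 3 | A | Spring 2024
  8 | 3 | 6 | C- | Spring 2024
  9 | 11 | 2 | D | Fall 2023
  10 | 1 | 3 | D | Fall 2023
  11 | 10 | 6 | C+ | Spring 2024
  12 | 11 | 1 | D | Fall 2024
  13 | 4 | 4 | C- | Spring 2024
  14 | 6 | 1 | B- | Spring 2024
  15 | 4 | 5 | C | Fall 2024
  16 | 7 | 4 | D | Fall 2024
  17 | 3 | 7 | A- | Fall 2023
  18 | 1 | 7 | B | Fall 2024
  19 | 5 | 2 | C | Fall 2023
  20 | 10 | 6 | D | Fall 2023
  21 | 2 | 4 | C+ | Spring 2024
SELECT name, year FROM students ORDER BY year ASC LIMIT 3

Execution result:
name | year
Eve Jones | 1
Frank Jones | 1
Kate Miller | 1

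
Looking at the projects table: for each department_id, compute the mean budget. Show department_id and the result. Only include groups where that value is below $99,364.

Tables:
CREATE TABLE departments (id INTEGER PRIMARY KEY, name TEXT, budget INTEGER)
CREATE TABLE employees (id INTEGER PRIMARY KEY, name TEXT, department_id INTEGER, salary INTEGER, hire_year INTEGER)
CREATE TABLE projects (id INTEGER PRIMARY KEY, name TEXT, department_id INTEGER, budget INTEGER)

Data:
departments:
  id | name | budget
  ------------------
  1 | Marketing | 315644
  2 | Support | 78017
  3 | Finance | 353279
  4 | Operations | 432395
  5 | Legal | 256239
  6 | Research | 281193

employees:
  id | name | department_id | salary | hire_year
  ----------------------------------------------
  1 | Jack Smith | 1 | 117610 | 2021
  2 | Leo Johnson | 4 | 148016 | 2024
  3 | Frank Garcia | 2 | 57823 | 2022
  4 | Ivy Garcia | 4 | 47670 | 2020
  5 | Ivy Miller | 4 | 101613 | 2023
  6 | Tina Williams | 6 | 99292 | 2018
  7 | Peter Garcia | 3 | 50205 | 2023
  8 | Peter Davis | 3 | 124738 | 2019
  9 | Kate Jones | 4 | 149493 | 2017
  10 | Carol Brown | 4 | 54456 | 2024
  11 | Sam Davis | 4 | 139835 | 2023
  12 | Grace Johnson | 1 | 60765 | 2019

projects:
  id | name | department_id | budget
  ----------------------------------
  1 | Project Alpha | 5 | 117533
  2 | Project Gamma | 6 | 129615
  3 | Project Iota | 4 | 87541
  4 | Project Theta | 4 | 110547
SELECT department_id, AVG(budget) AS avg_budget FROM projects GROUP BY department_id HAVING AVG(budget) < 99364

Execution result:
department_id | avg_budget
4 | 99044.00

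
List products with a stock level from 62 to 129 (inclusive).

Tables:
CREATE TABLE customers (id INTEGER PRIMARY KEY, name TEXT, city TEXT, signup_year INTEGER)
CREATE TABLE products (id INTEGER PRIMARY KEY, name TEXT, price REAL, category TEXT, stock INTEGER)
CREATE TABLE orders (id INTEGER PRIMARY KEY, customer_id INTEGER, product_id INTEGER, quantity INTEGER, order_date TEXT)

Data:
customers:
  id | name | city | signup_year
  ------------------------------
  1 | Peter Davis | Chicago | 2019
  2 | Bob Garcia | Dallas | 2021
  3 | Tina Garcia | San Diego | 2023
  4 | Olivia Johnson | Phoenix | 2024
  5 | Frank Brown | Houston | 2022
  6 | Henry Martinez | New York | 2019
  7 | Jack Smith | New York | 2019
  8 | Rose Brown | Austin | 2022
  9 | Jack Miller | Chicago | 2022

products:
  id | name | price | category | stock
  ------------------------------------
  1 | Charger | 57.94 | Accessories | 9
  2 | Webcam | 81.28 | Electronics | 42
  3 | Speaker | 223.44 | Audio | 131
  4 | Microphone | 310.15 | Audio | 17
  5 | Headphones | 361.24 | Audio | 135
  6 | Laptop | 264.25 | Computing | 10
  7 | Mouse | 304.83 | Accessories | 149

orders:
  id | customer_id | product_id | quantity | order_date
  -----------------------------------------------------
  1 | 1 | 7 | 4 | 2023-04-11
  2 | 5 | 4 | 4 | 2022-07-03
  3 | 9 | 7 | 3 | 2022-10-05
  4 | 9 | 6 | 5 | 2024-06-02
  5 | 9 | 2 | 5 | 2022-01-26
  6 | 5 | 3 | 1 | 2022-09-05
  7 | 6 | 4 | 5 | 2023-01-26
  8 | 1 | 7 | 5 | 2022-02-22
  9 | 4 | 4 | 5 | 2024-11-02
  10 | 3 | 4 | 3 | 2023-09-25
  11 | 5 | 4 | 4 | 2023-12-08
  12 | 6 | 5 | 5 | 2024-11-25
SELECT name, stock FROM products WHERE stock BETWEEN 62 AND 129

Execution result:
(no rows)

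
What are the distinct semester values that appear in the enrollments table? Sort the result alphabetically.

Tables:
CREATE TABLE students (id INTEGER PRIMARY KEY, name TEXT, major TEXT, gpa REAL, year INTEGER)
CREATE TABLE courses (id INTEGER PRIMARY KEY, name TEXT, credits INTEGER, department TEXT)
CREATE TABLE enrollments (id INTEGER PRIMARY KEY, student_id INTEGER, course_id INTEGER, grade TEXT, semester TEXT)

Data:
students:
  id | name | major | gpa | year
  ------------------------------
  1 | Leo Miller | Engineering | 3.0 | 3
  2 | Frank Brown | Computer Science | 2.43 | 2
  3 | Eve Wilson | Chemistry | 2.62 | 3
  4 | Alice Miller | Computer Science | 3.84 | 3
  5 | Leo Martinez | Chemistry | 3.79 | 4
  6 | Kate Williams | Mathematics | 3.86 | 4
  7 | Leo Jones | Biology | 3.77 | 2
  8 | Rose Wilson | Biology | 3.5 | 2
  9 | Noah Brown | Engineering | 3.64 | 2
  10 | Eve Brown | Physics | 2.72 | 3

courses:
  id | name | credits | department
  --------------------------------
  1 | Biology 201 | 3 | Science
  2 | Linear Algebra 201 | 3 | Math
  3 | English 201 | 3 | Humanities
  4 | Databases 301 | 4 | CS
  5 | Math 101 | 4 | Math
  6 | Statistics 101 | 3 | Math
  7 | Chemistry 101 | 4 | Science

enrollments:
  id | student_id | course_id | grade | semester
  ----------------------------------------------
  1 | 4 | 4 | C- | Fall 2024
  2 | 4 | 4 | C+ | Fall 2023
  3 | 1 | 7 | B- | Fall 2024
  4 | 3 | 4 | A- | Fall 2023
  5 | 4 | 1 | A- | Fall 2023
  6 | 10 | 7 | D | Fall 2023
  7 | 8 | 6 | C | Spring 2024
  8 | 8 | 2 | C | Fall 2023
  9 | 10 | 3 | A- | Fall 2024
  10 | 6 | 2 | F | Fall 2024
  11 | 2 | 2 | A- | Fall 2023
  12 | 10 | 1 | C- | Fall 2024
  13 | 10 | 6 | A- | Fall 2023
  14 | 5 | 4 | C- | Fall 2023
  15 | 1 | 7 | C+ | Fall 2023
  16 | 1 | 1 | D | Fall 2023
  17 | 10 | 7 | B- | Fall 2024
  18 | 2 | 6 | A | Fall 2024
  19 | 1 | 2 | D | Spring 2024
SELECT DISTINCT semester FROM enrollments ORDER BY semester

Execution result:
semester
Fall 2023
Fall 2024
Spring 2024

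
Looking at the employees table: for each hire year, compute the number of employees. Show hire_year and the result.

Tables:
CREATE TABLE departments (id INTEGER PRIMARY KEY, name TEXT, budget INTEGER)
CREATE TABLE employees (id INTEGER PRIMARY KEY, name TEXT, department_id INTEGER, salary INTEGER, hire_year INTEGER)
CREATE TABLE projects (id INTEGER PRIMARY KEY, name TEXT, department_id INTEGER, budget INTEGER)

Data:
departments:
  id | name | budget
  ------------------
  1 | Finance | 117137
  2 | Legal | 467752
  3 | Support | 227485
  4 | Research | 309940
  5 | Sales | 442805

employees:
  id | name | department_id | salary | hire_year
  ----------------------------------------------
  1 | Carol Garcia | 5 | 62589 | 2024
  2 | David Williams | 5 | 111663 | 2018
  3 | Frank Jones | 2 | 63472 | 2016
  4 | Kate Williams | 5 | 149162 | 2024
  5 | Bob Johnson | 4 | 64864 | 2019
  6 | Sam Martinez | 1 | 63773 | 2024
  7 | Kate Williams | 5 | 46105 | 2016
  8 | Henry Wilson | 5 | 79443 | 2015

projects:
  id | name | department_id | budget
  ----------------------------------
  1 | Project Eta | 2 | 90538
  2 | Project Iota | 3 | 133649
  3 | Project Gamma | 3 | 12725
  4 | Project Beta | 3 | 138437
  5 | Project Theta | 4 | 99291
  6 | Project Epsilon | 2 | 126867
SELECT hire_year, COUNT(*) AS n FROM employees GROUP BY hire_year

Execution result:
hire_year | n
2015 | 1
2016 | 2
2018 | 1
2019 | 1
2024 | 3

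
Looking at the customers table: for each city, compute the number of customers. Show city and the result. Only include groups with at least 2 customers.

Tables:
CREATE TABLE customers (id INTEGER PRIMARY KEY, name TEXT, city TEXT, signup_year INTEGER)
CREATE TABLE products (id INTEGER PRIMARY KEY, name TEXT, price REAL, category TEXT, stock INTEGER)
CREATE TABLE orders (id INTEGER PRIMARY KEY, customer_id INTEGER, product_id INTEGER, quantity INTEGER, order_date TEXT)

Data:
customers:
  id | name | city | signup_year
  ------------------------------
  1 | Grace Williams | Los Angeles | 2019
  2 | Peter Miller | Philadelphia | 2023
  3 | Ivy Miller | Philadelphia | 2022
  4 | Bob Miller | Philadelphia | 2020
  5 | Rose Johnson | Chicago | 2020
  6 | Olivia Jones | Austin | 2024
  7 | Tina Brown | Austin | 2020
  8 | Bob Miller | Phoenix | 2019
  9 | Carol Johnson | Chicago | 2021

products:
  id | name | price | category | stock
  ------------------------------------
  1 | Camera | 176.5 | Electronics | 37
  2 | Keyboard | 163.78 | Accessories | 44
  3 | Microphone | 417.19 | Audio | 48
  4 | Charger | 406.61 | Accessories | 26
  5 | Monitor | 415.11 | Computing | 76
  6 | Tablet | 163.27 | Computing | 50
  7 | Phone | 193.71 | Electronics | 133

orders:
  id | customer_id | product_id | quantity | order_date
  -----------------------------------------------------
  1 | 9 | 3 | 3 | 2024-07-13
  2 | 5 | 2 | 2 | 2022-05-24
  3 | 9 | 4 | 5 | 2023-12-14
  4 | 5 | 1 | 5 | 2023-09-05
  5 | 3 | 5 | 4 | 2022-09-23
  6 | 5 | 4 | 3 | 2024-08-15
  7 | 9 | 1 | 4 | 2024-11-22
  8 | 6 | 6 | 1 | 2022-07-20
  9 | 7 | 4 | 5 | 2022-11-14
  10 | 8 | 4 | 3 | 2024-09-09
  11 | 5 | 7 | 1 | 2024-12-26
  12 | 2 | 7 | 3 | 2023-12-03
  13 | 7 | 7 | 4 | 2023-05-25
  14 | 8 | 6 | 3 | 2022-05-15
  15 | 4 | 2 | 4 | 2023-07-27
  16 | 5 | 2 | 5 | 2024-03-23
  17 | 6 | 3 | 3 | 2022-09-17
SELECT city, COUNT(*) AS n FROM customers GROUP BY city HAVING COUNT(*) >= 2

Execution result:
city | n
Austin | 2
Chicago | 2
Philadelphia | 3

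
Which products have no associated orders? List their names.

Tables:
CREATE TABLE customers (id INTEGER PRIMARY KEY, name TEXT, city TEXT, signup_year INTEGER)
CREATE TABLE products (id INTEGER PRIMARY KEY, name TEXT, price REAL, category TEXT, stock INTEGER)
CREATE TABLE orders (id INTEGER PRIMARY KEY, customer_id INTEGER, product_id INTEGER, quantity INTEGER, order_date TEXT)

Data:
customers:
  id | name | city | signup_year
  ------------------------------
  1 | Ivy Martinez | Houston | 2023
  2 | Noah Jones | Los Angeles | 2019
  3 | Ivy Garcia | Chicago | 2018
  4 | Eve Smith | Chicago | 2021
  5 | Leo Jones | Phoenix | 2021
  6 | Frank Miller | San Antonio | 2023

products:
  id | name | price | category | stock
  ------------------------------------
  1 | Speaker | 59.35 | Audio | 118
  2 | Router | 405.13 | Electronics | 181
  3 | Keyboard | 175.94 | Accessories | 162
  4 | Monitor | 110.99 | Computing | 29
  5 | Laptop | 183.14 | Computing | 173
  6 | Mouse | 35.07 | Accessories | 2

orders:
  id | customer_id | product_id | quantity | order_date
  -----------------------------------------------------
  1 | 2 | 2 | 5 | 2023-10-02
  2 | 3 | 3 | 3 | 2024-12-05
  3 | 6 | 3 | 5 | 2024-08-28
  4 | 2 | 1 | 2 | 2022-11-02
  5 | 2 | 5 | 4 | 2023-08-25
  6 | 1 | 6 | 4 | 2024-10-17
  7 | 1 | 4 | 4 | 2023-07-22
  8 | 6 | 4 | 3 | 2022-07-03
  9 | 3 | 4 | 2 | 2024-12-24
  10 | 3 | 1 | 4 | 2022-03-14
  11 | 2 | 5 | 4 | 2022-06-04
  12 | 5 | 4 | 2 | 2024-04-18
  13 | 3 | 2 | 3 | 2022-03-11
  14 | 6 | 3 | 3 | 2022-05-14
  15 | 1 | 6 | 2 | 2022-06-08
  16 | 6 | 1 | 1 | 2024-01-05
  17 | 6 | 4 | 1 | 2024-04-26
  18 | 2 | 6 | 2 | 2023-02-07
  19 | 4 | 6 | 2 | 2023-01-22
SELECT p.name FROM products p LEFT JOIN orders c ON c.product_id = p.id WHERE c.id IS NULL

Execution result:
(no rows)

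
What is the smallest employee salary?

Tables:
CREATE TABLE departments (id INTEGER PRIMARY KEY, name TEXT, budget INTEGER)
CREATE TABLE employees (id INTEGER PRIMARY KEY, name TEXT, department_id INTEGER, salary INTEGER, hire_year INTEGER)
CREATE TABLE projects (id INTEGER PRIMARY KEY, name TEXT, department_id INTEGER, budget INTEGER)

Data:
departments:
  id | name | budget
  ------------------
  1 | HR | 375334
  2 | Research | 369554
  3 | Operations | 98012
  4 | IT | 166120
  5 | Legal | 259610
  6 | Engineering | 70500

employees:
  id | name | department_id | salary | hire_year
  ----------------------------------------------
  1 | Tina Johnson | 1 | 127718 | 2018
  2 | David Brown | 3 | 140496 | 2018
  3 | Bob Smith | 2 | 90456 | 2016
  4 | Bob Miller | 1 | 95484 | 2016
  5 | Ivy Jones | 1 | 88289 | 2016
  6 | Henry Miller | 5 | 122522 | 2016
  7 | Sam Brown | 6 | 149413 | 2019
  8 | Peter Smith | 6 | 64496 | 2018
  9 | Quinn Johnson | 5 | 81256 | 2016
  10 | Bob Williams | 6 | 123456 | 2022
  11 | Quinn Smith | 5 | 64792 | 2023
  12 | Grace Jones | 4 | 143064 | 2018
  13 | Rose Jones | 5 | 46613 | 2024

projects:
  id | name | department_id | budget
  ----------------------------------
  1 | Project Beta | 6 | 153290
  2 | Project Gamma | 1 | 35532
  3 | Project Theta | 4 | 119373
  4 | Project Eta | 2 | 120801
SELECT MIN(salary) FROM employees

Execution result:
46613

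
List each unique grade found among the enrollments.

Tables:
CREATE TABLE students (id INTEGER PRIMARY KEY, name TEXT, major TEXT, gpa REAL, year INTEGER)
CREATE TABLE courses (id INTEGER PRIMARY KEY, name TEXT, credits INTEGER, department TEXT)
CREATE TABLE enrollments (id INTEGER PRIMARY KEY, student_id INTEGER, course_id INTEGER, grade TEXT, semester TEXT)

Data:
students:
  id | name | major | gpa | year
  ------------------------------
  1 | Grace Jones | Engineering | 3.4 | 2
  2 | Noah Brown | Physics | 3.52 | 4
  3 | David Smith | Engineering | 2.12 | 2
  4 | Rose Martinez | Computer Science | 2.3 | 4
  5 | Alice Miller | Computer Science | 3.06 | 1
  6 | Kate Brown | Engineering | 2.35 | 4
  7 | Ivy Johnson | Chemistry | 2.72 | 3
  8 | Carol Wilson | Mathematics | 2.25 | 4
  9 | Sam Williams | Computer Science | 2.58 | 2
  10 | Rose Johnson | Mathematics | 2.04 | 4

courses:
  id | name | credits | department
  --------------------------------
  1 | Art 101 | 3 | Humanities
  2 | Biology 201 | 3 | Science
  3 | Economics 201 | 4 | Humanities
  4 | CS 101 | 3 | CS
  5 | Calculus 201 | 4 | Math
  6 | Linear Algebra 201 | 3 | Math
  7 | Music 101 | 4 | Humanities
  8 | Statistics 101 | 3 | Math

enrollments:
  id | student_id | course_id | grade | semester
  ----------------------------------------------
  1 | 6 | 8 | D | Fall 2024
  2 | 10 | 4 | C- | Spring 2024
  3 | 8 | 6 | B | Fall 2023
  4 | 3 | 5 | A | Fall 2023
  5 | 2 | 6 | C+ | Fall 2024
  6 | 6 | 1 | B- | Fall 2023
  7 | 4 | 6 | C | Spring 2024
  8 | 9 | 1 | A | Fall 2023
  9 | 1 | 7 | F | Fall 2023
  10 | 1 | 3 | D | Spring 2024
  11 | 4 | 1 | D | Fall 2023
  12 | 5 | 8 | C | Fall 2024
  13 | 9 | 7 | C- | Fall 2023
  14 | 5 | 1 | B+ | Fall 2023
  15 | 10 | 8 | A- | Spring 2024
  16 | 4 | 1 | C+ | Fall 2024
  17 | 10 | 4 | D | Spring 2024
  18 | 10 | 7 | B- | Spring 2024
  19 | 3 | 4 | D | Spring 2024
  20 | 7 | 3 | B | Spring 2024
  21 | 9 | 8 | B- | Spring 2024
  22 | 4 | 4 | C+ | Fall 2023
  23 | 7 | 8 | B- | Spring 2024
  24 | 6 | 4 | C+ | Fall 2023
SELECT DISTINCT grade FROM enrollments

Execution result:
grade
D
C-
B
A
C+
B-
C
F
B+
A-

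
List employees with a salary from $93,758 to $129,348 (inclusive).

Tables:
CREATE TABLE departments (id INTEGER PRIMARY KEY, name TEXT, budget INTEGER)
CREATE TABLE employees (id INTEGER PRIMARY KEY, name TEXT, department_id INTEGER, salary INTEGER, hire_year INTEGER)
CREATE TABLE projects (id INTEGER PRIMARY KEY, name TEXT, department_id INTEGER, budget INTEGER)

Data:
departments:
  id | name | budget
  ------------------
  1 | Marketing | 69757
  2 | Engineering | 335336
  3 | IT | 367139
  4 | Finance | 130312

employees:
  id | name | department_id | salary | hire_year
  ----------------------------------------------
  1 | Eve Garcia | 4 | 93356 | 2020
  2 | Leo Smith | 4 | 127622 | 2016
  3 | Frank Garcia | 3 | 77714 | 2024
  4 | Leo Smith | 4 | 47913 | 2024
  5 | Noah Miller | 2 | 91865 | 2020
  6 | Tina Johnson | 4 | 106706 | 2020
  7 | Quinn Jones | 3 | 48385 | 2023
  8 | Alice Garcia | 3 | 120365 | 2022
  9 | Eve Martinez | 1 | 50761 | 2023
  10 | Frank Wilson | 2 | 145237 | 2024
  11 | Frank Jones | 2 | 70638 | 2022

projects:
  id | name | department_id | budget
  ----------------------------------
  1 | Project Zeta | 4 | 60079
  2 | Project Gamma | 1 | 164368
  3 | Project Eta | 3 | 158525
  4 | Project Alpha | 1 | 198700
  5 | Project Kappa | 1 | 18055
SELECT name, salary FROM employees WHERE salary BETWEEN 93758 AND 129348

Execution result:
name | salary
Leo Smith | 127622
Tina Johnson | 106706
Alice Garcia | 120365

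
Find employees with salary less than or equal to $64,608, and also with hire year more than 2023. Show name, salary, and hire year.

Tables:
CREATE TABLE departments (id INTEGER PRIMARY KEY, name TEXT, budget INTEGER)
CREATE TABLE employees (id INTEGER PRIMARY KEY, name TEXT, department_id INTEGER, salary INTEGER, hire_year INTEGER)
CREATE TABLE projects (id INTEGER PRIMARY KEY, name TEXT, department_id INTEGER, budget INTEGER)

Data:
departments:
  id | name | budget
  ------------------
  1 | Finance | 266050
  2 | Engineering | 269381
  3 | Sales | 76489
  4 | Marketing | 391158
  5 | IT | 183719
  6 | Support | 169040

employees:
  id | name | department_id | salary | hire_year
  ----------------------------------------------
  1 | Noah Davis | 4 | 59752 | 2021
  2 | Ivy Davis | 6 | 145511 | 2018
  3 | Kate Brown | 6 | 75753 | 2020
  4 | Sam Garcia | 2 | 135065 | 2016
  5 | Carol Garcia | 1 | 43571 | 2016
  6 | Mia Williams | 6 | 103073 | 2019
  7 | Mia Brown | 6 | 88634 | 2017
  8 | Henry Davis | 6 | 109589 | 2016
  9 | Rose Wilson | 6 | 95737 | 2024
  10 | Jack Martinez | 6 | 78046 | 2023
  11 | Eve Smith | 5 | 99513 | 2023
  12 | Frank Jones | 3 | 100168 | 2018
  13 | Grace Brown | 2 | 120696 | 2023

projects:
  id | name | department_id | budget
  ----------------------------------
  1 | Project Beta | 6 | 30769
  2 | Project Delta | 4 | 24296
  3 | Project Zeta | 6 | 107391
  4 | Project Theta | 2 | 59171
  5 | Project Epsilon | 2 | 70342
SELECT name, salary, hire_year FROM employees WHERE salary <= 64608 AND hire_year > 2023

Execution result:
(no rows)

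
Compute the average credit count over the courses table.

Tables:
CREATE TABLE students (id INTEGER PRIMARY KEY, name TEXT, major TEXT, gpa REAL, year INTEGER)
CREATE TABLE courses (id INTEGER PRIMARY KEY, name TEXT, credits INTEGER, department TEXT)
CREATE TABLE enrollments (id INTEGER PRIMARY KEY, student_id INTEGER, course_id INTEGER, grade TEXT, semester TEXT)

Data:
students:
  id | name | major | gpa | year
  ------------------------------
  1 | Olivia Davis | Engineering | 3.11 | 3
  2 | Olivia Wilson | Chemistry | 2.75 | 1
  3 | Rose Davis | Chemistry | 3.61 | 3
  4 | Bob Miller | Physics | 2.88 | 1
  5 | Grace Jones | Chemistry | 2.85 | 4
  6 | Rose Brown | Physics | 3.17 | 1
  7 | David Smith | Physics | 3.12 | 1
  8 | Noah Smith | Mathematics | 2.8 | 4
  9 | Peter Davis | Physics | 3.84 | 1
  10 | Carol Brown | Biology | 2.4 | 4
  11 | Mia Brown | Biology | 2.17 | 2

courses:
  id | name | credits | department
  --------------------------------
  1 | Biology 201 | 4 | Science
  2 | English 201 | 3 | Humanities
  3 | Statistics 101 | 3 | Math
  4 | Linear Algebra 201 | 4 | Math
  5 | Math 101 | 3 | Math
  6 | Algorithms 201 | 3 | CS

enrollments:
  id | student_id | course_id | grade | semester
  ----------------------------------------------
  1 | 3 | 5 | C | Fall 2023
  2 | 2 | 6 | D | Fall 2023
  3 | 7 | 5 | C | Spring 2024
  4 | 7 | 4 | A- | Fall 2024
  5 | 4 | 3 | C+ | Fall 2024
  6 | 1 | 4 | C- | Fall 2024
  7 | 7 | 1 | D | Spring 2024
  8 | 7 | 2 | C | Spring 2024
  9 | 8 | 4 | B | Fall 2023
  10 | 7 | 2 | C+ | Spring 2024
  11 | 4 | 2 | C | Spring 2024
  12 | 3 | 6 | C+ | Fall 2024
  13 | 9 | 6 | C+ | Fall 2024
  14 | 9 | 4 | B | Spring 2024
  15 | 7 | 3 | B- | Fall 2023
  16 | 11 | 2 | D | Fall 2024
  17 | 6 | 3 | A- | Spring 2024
SELECT AVG(credits) FROM courses

Execution result:
3.33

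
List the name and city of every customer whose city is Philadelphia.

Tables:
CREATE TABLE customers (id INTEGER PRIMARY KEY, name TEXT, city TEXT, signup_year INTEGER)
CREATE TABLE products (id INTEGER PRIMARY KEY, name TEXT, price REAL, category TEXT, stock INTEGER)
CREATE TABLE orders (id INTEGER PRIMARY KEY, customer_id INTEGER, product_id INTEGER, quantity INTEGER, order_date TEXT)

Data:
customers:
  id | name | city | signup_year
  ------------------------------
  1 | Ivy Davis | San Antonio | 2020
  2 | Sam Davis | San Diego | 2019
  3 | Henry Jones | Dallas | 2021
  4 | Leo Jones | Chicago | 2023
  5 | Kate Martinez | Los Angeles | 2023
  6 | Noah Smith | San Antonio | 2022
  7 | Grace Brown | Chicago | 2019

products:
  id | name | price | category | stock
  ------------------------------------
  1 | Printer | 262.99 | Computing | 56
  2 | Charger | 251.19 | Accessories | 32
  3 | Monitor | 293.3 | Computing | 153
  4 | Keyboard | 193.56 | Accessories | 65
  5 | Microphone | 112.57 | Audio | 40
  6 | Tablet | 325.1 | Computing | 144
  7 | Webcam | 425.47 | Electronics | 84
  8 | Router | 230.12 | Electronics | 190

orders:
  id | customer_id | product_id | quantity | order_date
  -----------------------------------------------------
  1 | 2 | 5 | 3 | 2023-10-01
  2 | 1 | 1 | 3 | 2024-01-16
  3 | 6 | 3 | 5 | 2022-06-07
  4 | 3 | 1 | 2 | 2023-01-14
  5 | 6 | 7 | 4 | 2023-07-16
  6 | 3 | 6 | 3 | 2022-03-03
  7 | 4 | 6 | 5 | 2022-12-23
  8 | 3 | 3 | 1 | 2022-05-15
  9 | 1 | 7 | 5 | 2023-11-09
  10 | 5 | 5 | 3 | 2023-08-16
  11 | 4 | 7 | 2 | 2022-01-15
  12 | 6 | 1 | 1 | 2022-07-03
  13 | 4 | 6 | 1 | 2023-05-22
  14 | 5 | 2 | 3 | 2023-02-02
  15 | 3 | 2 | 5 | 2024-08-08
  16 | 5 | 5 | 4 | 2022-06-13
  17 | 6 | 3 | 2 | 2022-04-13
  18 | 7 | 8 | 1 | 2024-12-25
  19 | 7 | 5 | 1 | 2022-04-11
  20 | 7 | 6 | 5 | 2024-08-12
SELECT name, city FROM customers WHERE city = 'Philadelphia'

Execution result:
(no rows)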